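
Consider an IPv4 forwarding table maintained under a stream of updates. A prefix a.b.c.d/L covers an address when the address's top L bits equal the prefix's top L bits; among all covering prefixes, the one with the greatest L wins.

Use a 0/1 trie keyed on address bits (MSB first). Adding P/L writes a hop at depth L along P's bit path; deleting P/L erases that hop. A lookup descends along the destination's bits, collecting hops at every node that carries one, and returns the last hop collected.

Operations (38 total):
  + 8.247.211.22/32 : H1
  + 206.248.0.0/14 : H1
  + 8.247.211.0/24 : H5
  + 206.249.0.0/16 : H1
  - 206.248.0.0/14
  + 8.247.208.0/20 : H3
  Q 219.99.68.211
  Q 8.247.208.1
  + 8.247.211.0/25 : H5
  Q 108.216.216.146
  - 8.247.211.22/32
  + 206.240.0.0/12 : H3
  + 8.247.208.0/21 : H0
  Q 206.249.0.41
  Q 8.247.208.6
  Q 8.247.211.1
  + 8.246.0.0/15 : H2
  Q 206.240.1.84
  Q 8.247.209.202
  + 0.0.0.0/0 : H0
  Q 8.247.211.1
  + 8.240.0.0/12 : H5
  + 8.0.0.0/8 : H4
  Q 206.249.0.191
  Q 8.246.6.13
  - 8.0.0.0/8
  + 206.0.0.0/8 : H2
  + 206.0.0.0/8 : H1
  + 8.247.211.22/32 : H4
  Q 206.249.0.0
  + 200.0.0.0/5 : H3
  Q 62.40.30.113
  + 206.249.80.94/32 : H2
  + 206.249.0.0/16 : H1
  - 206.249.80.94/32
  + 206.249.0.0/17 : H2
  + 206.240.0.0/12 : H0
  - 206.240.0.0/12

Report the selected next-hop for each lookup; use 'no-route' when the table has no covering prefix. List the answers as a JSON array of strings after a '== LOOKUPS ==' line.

Process each operation:
  + 8.247.211.22/32 (H1) depth=32
  + 206.248.0.0/14 (H1) depth=14
  + 8.247.211.0/24 (H5) depth=24
  + 206.249.0.0/16 (H1) depth=16
  - 206.248.0.0/14 clear@14
  + 8.247.208.0/20 (H3) depth=20
  ? 219.99.68.211  path d0:-→d1:-→d2:-→d3:-  best=no-route
  ? 8.247.208.1  path d0:-→d1:-→d2:-→d3:-→d4:-→d5:-→d6:-→d7:-→d8:-→d9:-→d10:-→d11:-→d12:-→d13:-→d14:-→d15:-→d16:-→d17:-→d18:-→d19:-→d20:H3→d21:-→d22:-  best=H3
  + 8.247.211.0/25 (H5) depth=25
  ? 108.216.216.146  path d0:-→d1:-  best=no-route
  - 8.247.211.22/32 clear@32
  + 206.240.0.0/12 (H3) depth=12
  + 8.247.208.0/21 (H0) depth=21
  ? 206.249.0.41  path d0:-→d1:-→d2:-→d3:-→d4:-→d5:-→d6:-→d7:-→d8:-→d9:-→d10:-→d11:-→d12:H3→d13:-→d14:-→d15:-→d16:H1  best=H1
  ? 8.247.208.6  path d0:-→d1:-→d2:-→d3:-→d4:-→d5:-→d6:-→d7:-→d8:-→d9:-→d10:-→d11:-→d12:-→d13:-→d14:-→d15:-→d16:-→d17:-→d18:-→d19:-→d20:H3→d21:H0→d22:-  best=H0
  ? 8.247.211.1  path d0:-→d1:-→d2:-→d3:-→d4:-→d5:-→d6:-→d7:-→d8:-→d9:-→d10:-→d11:-→d12:-→d13:-→d14:-→d15:-→d16:-→d17:-→d18:-→d19:-→d20:H3→d21:H0→d22:-→d23:-→d24:H5→d25:H5→d26:-→d27:-  best=H5
  + 8.246.0.0/15 (H2) depth=15
  ? 206.240.1.84  path d0:-→d1:-→d2:-→d3:-→d4:-→d5:-→d6:-→d7:-→d8:-→d9:-→d10:-→d11:-→d12:H3  best=H3
  ? 8.247.209.202  path d0:-→d1:-→d2:-→d3:-→d4:-→d5:-→d6:-→d7:-→d8:-→d9:-→d10:-→d11:-→d12:-→d13:-→d14:-→d15:H2→d16:-→d17:-→d18:-→d19:-→d20:H3→d21:H0→d22:-  best=H0
  + 0.0.0.0/0 (H0) depth=0
  ? 8.247.211.1  path d0:H0→d1:-→d2:-→d3:-→d4:-→d5:-→d6:-→d7:-→d8:-→d9:-→d10:-→d11:-→d12:-→d13:-→d14:-→d15:H2→d16:-→d17:-→d18:-→d19:-→d20:H3→d21:H0→d22:-→d23:-→d24:H5→d25:H5→d26:-→d27:-  best=H5
  + 8.240.0.0/12 (H5) depth=12
  + 8.0.0.0/8 (H4) depth=8
  ? 206.249.0.191  path d0:H0→d1:-→d2:-→d3:-→d4:-→d5:-→d6:-→d7:-→d8:-→d9:-→d10:-→d11:-→d12:H3→d13:-→d14:-→d15:-→d16:H1  best=H1
  ? 8.246.6.13  path d0:H0→d1:-→d2:-→d3:-→d4:-→d5:-→d6:-→d7:-→d8:H4→d9:-→d10:-→d11:-→d12:H5→d13:-→d14:-→d15:H2  best=H2
  - 8.0.0.0/8 clear@8
  + 206.0.0.0/8 (H2) depth=8
  + 206.0.0.0/8 (H1) depth=8
  + 8.247.211.22/32 (H4) depth=32
  ? 206.249.0.0  path d0:H0→d1:-→d2:-→d3:-→d4:-→d5:-→d6:-→d7:-→d8:H1→d9:-→d10:-→d11:-→d12:H3→d13:-→d14:-→d15:-→d16:H1  best=H1
  + 200.0.0.0/5 (H3) depth=5
  ? 62.40.30.113  path d0:H0→d1:-→d2:-  best=H0
  + 206.249.80.94/32 (H2) depth=32
  + 206.249.0.0/16 (H1) depth=16
  - 206.249.80.94/32 clear@32
  + 206.249.0.0/17 (H2) depth=17
  + 206.240.0.0/12 (H0) depth=12
  - 206.240.0.0/12 clear@12

== LOOKUPS ==
["no-route","H3","no-route","H1","H0","H5","H3","H0","H5","H1","H2","H1","H0"]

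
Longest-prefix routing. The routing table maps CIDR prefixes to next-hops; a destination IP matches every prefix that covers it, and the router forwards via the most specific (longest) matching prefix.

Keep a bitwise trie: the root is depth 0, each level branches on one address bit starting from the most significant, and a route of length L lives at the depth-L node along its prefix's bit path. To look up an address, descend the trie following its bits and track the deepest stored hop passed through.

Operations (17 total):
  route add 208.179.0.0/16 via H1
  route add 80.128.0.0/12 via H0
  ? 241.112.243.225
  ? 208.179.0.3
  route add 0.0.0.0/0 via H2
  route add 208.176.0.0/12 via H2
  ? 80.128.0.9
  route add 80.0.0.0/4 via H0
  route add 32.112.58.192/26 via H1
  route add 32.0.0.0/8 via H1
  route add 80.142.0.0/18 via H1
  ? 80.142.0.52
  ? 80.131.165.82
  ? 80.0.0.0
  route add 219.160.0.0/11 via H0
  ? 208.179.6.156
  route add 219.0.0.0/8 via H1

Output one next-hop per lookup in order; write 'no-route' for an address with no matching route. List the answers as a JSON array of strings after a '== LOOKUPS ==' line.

Process each operation:
  + 208.179.0.0/16 (H1) depth=16
  + 80.128.0.0/12 (H0) depth=12
  lookup 241.112.243.225: bits 11 walk d0:-→d1:-→d2:- -> no-route
  lookup 208.179.0.3: bits 1101000010110011 walk d0:-→d1:-→d2:-→d3:-→d4:-→d5:-→d6:-→d7:-→d8:-→d9:-→d10:-→d11:-→d12:-→d13:-→d14:-→d15:-→d16:H1 -> H1
  + 0.0.0.0/0 (H2) depth=0
  + 208.176.0.0/12 (H2) depth=12
  lookup 80.128.0.9: bits 010100001000 walk d0:H2→d1:-→d2:-→d3:-→d4:-→d5:-→d6:-→d7:-→d8:-→d9:-→d10:-→d11:-→d12:H0 -> H0
  + 80.0.0.0/4 (H0) depth=4
  + 32.112.58.192/26 (H1) depth=26
  + 32.0.0.0/8 (H1) depth=8
  + 80.142.0.0/18 (H1) depth=18
  lookup 80.142.0.52: bits 010100001000111000 walk d0:H2→d1:-→d2:-→d3:-→d4:H0→d5:-→d6:-→d7:-→d8:-→d9:-→d10:-→d11:-→d12:H0→d13:-→d14:-→d15:-→d16:-→d17:-→d18:H1 -> H1
  lookup 80.131.165.82: bits 010100001000 walk d0:H2→d1:-→d2:-→d3:-→d4:H0→d5:-→d6:-→d7:-→d8:-→d9:-→d10:-→d11:-→d12:H0 -> H0
  lookup 80.0.0.0: bits 01010000 walk d0:H2→d1:-→d2:-→d3:-→d4:H0→d5:-→d6:-→d7:-→d8:- -> H0
  + 219.160.0.0/11 (H0) depth=11
  lookup 208.179.6.156: bits 1101000010110011 walk d0:H2→d1:-→d2:-→d3:-→d4:-→d5:-→d6:-→d7:-→d8:-→d9:-→d10:-→d11:-→d12:H2→d13:-→d14:-→d15:-→d16:H1 -> H1
  + 219.0.0.0/8 (H1) depth=8

== LOOKUPS ==
["no-route","H1","H0","H1","H0","H0","H1"]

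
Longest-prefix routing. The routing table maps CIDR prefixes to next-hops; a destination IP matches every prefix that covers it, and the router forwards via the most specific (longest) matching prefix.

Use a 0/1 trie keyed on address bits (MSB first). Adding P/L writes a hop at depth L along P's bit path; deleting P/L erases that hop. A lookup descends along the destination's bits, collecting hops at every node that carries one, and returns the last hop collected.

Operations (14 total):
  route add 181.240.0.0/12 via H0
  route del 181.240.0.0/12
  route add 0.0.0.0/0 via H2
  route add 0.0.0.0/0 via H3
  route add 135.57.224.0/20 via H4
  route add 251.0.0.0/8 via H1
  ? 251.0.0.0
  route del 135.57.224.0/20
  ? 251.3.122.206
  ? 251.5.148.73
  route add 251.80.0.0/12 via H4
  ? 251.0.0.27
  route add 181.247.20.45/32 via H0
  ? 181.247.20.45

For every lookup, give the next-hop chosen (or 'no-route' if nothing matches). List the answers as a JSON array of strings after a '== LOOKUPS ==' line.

Apply in order:
  add 181.240.0.0/12 -> H0 at depth 12
  - 181.240.0.0/12 clear@12
  add 0.0.0.0/0 -> H2 at depth 0
  add 0.0.0.0/0 -> H3 at depth 0
  add 135.57.224.0/20 -> H4 at depth 20
  add 251.0.0.0/8 -> H1 at depth 8
  lookup 251.0.0.0: bits 11111011 walk d0:H3→d1:-→d2:-→d3:-→d4:-→d5:-→d6:-→d7:-→d8:H1 -> H1
  - 135.57.224.0/20 clear@20
  lookup 251.3.122.206: bits 11111011 walk d0:H3→d1:-→d2:-→d3:-→d4:-→d5:-→d6:-→d7:-→d8:H1 -> H1
  lookup 251.5.148.73: bits 11111011 walk d0:H3→d1:-→d2:-→d3:-→d4:-→d5:-→d6:-→d7:-→d8:H1 -> H1
  add 251.80.0.0/12 -> H4 at depth 12
  lookup 251.0.0.27: bits 111110110 walk d0:H3→d1:-→d2:-→d3:-→d4:-→d5:-→d6:-→d7:-→d8:H1→d9:- -> H1
  add 181.247.20.45/32 -> H0 at depth 32
  lookup 181.247.20.45: bits 10110101111101110001010000101101 walk d0:H3→d1:-→d2:-→d3:-→d4:-→d5:-→d6:-→d7:-→d8:-→d9:-→d10:-→d11:-→d12:-→d13:-→d14:-→d15:-→d16:-→d17:-→d18:-→d19:-→d20:-→d21:-→d22:-→d23:-→d24:-→d25:-→d26:-→d27:-→d28:-→d29:-→d30:-→d31:-→d32:H0 -> H0

== LOOKUPS ==
["H1","H1","H1","H1","H0"]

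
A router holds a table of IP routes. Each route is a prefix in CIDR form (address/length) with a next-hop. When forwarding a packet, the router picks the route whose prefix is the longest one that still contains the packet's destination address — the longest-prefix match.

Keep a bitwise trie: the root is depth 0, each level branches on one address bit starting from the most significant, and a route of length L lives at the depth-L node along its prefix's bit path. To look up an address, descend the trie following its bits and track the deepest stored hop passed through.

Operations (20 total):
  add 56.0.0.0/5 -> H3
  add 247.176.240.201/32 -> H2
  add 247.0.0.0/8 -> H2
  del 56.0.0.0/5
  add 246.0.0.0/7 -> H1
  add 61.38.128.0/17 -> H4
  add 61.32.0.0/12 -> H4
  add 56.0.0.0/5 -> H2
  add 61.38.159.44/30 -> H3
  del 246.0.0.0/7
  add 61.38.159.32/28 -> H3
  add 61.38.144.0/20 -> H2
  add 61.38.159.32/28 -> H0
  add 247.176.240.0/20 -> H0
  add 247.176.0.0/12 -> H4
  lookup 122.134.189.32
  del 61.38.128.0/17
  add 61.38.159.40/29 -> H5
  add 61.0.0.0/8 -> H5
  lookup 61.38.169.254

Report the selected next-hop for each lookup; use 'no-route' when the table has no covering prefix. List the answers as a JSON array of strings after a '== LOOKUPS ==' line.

Apply in order:
  + 56.0.0.0/5 (H3) depth=5
  + 247.176.240.201/32 (H2) depth=32
  + 247.0.0.0/8 (H2) depth=8
  - 56.0.0.0/5 clear@5
  + 246.0.0.0/7 (H1) depth=7
  + 61.38.128.0/17 (H4) depth=17
  + 61.32.0.0/12 (H4) depth=12
  + 56.0.0.0/5 (H2) depth=5
  + 61.38.159.44/30 (H3) depth=30
  - 246.0.0.0/7 clear@7
  + 61.38.159.32/28 (H3) depth=28
  + 61.38.144.0/20 (H2) depth=20
  + 61.38.159.32/28 (H0) depth=28
  + 247.176.240.0/20 (H0) depth=20
  + 247.176.0.0/12 (H4) depth=12
  ? 122.134.189.32  path d0:-→d1:-  best=no-route
  - 61.38.128.0/17 clear@17
  + 61.38.159.40/29 (H5) depth=29
  + 61.0.0.0/8 (H5) depth=8
  ? 61.38.169.254  path d0:-→d1:-→d2:-→d3:-→d4:-→d5:H2→d6:-→d7:-→d8:H5→d9:-→d10:-→d11:-→d12:H4→d13:-→d14:-→d15:-→d16:-→d17:-→d18:-  best=H4

== LOOKUPS ==
["no-route","H4"]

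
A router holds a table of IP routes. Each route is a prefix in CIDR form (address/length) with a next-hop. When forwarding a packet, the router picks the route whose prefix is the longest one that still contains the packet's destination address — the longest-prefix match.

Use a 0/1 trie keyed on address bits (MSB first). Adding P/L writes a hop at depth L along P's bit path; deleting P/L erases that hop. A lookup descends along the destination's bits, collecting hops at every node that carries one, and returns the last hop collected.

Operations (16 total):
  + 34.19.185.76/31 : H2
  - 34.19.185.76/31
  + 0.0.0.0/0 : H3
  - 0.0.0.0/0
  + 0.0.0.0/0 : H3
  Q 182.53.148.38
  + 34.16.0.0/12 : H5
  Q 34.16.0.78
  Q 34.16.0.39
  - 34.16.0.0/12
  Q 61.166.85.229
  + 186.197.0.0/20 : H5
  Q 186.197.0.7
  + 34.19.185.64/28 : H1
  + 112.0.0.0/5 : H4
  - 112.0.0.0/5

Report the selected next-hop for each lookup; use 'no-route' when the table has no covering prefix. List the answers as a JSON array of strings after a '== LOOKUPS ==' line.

Trace:
  add 34.19.185.76/31 -> H2 at depth 31
  - 34.19.185.76/31 clear@31
  add 0.0.0.0/0 -> H3 at depth 0
  - 0.0.0.0/0 clear@0
  add 0.0.0.0/0 -> H3 at depth 0
  lookup 182.53.148.38: bits ε walk d0:H3 -> H3
  add 34.16.0.0/12 -> H5 at depth 12
  lookup 34.16.0.78: bits 00100010000100 walk d0:H3→d1:-→d2:-→d3:-→d4:-→d5:-→d6:-→d7:-→d8:-→d9:-→d10:-→d11:-→d12:H5→d13:-→d14:- -> H5
  lookup 34.16.0.39: bits 00100010000100 walk d0:H3→d1:-→d2:-→d3:-→d4:-→d5:-→d6:-→d7:-→d8:-→d9:-→d10:-→d11:-→d12:H5→d13:-→d14:- -> H5
  - 34.16.0.0/12 clear@12
  lookup 61.166.85.229: bits 001 walk d0:H3→d1:-→d2:-→d3:- -> H3
  add 186.197.0.0/20 -> H5 at depth 20
  lookup 186.197.0.7: bits 10111010110001010000 walk d0:H3→d1:-→d2:-→d3:-→d4:-→d5:-→d6:-→d7:-→d8:-→d9:-→d10:-→d11:-→d12:-→d13:-→d14:-→d15:-→d16:-→d17:-→d18:-→d19:-→d20:H5 -> H5
  add 34.19.185.64/28 -> H1 at depth 28
  add 112.0.0.0/5 -> H4 at depth 5
  - 112.0.0.0/5 clear@5

== LOOKUPS ==
["H3","H5","H5","H3","H5"]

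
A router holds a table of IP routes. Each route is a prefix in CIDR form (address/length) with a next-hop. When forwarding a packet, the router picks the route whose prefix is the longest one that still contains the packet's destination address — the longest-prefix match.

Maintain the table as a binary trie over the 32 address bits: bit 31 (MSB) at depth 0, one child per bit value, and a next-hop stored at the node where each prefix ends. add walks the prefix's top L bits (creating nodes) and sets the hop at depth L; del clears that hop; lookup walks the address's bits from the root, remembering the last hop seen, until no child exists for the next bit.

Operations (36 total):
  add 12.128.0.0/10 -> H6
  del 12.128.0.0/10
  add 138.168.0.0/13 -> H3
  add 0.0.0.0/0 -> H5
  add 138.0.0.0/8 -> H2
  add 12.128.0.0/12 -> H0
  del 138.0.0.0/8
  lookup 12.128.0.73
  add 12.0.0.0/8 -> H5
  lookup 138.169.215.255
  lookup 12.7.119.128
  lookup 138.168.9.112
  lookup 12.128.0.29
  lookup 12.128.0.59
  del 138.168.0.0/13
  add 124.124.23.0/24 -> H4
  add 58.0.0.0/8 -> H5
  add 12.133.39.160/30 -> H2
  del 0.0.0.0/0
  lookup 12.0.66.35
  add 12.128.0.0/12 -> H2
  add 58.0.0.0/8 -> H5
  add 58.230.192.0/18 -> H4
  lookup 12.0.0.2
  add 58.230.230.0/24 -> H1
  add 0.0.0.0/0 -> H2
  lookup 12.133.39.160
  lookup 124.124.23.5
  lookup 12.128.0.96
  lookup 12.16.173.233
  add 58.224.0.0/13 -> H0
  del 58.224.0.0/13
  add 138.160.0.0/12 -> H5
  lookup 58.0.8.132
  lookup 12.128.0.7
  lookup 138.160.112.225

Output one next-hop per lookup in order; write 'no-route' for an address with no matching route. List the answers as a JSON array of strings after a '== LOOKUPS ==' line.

Apply in order:
  + 12.128.0.0/10 (H6) depth=10
  del 12.128.0.0/10 (clear depth 10)
  + 138.168.0.0/13 (H3) depth=13
  + 0.0.0.0/0 (H5) depth=0
  + 138.0.0.0/8 (H2) depth=8
  + 12.128.0.0/12 (H0) depth=12
  del 138.0.0.0/8 (clear depth 8)
  ? 12.128.0.73  path d0:H5→d1:-→d2:-→d3:-→d4:-→d5:-→d6:-→d7:-→d8:-→d9:-→d10:-→d11:-→d12:H0  best=H0
  + 12.0.0.0/8 (H5) depth=8
  ? 138.169.215.255  path d0:H5→d1:-→d2:-→d3:-→d4:-→d5:-→d6:-→d7:-→d8:-→d9:-→d10:-→d11:-→d12:-→d13:H3  best=H3
  ? 12.7.119.128  path d0:H5→d1:-→d2:-→d3:-→d4:-→d5:-→d6:-→d7:-→d8:H5  best=H5
  ? 138.168.9.112  path d0:H5→d1:-→d2:-→d3:-→d4:-→d5:-→d6:-→d7:-→d8:-→d9:-→d10:-→d11:-→d12:-→d13:H3  best=H3
  ? 12.128.0.29  path d0:H5→d1:-→d2:-→d3:-→d4:-→d5:-→d6:-→d7:-→d8:H5→d9:-→d10:-→d11:-→d12:H0  best=H0
  ? 12.128.0.59  path d0:H5→d1:-→d2:-→d3:-→d4:-→d5:-→d6:-→d7:-→d8:H5→d9:-→d10:-→d11:-→d12:H0  best=H0
  del 138.168.0.0/13 (clear depth 13)
  + 124.124.23.0/24 (H4) depth=24
  + 58.0.0.0/8 (H5) depth=8
  + 12.133.39.160/30 (H2) depth=30
  del 0.0.0.0/0 (clear depth 0)
  ? 12.0.66.35  path d0:-→d1:-→d2:-→d3:-→d4:-→d5:-→d6:-→d7:-→d8:H5  best=H5
  + 12.128.0.0/12 (H2) depth=12
  + 58.0.0.0/8 (H5) depth=8
  + 58.230.192.0/18 (H4) depth=18
  ? 12.0.0.2  path d0:-→d1:-→d2:-→d3:-→d4:-→d5:-→d6:-→d7:-→d8:H5  best=H5
  + 58.230.230.0/24 (H1) depth=24
  + 0.0.0.0/0 (H2) depth=0
  ? 12.133.39.160  path d0:H2→d1:-→d2:-→d3:-→d4:-→d5:-→d6:-→d7:-→d8:H5→d9:-→d10:-→d11:-→d12:H2→d13:-→d14:-→d15:-→d16:-→d17:-→d18:-→d19:-→d20:-→d21:-→d22:-→d23:-→d24:-→d25:-→d26:-→d27:-→d28:-→d29:-→d30:H2  best=H2
  ? 124.124.23.5  path d0:H2→d1:-→d2:-→d3:-→d4:-→d5:-→d6:-→d7:-→d8:-→d9:-→d10:-→d11:-→d12:-→d13:-→d14:-→d15:-→d16:-→d17:-→d18:-→d19:-→d20:-→d21:-→d22:-→d23:-→d24:H4  best=H4
  ? 12.128.0.96  path d0:H2→d1:-→d2:-→d3:-→d4:-→d5:-→d6:-→d7:-→d8:H5→d9:-→d10:-→d11:-→d12:H2→d13:-  best=H2
  ? 12.16.173.233  path d0:H2→d1:-→d2:-→d3:-→d4:-→d5:-→d6:-→d7:-→d8:H5  best=H5
  + 58.224.0.0/13 (H0) depth=13
  del 58.224.0.0/13 (clear depth 13)
  + 138.160.0.0/12 (H5) depth=12
  ? 58.0.8.132  path d0:H2→d1:-→d2:-→d3:-→d4:-→d5:-→d6:-→d7:-→d8:H5  best=H5
  ? 12.128.0.7  path d0:H2→d1:-→d2:-→d3:-→d4:-→d5:-→d6:-→d7:-→d8:H5→d9:-→d10:-→d11:-→d12:H2→d13:-  best=H2
  ? 138.160.112.225  path d0:H2→d1:-→d2:-→d3:-→d4:-→d5:-→d6:-→d7:-→d8:-→d9:-→d10:-→d11:-→d12:H5  best=H5

== LOOKUPS ==
["H0","H3","H5","H3","H0","H0","H5","H5","H2","H4","H2","H5","H5","H2","H5"]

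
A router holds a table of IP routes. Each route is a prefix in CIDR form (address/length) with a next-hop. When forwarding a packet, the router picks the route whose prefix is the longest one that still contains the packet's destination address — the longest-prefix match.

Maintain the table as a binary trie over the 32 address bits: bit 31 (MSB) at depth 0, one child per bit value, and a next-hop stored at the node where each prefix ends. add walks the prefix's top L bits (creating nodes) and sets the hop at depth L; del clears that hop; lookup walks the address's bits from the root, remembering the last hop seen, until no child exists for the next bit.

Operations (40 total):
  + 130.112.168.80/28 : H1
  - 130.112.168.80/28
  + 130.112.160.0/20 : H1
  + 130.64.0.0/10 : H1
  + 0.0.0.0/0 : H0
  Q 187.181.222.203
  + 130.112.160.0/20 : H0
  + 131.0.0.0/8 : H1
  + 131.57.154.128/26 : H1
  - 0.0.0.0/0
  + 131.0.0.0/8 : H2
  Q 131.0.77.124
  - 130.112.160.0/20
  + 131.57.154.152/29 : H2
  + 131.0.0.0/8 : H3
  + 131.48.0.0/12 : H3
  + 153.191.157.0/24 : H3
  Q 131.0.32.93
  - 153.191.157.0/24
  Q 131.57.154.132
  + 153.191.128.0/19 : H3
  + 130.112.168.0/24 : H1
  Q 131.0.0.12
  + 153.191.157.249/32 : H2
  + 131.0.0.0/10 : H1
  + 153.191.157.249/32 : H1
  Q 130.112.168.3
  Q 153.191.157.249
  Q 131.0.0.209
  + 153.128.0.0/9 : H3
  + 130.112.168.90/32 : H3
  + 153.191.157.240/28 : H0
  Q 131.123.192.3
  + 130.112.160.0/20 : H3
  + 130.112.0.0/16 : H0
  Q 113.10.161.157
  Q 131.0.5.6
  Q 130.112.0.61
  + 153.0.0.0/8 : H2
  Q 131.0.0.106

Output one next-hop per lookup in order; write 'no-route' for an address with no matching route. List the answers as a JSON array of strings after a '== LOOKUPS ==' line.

Apply in order:
  add 130.112.168.80/28 -> H1 at depth 28
  del 130.112.168.80/28 (clear depth 28)
  add 130.112.160.0/20 -> H1 at depth 20
  add 130.64.0.0/10 -> H1 at depth 10
  add 0.0.0.0/0 -> H0 at depth 0
  Q 187.181.222.203: descend 10 ; hops seen [H0] ; pick H0
  add 130.112.160.0/20 -> H0 at depth 20
  add 131.0.0.0/8 -> H1 at depth 8
  add 131.57.154.128/26 -> H1 at depth 26
  del 0.0.0.0/0 (clear depth 0)
  add 131.0.0.0/8 -> H2 at depth 8
  Q 131.0.77.124: descend 1000001100 ; hops seen [H2] ; pick H2
  del 130.112.160.0/20 (clear depth 20)
  add 131.57.154.152/29 -> H2 at depth 29
  add 131.0.0.0/8 -> H3 at depth 8
  add 131.48.0.0/12 -> H3 at depth 12
  add 153.191.157.0/24 -> H3 at depth 24
  Q 131.0.32.93: descend 1000001100 ; hops seen [H3] ; pick H3
  del 153.191.157.0/24 (clear depth 24)
  Q 131.57.154.132: descend 100000110011100110011010100 ; hops seen [H3,H3,H1] ; pick H1
  add 153.191.128.0/19 -> H3 at depth 19
  add 130.112.168.0/24 -> H1 at depth 24
  Q 131.0.0.12: descend 1000001100 ; hops seen [H3] ; pick H3
  add 153.191.157.249/32 -> H2 at depth 32
  add 131.0.0.0/10 -> H1 at depth 10
  add 153.191.157.249/32 -> H1 at depth 32
  Q 130.112.168.3: descend 1000001001110000101010000 ; hops seen [H1,H1] ; pick H1
  Q 153.191.157.249: descend 10011001101111111001110111111001 ; hops seen [H3,H1] ; pick H1
  Q 131.0.0.209: descend 1000001100 ; hops seen [H3,H1] ; pick H1
  add 153.128.0.0/9 -> H3 at depth 9
  add 130.112.168.90/32 -> H3 at depth 32
  add 153.191.157.240/28 -> H0 at depth 28
  Q 131.123.192.3: descend 100000110 ; hops seen [H3] ; pick H3
  add 130.112.160.0/20 -> H3 at depth 20
  add 130.112.0.0/16 -> H0 at depth 16
  Q 113.10.161.157: descend ε ; hops seen [∅] ; pick no-route
  Q 131.0.5.6: descend 1000001100 ; hops seen [H3,H1] ; pick H1
  Q 130.112.0.61: descend 1000001001110000 ; hops seen [H1,H0] ; pick H0
  add 153.0.0.0/8 -> H2 at depth 8
  Q 131.0.0.106: descend 1000001100 ; hops seen [H3,H1] ; pick H1

== LOOKUPS ==
["H0","H2","H3","H1","H3","H1","H1","H1","H3","no-route","H1","H0","H1"]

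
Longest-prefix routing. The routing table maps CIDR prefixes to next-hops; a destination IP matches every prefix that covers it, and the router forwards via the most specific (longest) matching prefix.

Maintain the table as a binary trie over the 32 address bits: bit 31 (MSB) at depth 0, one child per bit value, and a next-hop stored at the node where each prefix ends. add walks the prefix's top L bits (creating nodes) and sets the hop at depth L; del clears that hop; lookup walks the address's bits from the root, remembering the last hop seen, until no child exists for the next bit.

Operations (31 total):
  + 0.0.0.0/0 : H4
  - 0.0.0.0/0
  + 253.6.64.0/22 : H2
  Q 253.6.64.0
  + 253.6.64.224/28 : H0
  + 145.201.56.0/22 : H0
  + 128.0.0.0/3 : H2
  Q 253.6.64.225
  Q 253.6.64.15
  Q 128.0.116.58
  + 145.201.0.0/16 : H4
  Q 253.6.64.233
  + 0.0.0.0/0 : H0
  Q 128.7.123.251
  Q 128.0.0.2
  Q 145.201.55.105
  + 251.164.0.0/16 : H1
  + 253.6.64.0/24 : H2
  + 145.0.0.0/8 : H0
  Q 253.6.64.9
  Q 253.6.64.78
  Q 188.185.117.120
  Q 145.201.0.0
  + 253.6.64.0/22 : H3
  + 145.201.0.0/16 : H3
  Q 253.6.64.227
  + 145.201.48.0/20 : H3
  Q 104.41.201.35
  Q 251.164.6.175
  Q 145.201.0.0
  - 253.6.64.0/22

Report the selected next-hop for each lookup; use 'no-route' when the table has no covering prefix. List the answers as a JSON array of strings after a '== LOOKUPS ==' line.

Apply in order:
  + 0.0.0.0/0 (H4) depth=0
  del 0.0.0.0/0 (clear depth 0)
  + 253.6.64.0/22 (H2) depth=22
  Q 253.6.64.0: descend 1111110100000110010000 ; hops seen [H2] ; pick H2
  + 253.6.64.224/28 (H0) depth=28
  + 145.201.56.0/22 (H0) depth=22
  + 128.0.0.0/3 (H2) depth=3
  Q 253.6.64.225: descend 1111110100000110010000001110 ; hops seen [H2,H0] ; pick H0
  Q 253.6.64.15: descend 111111010000011001000000 ; hops seen [H2] ; pick H2
  Q 128.0.116.58: descend 100 ; hops seen [H2] ; pick H2
  + 145.201.0.0/16 (H4) depth=16
  Q 253.6.64.233: descend 1111110100000110010000001110 ; hops seen [H2,H0] ; pick H0
  + 0.0.0.0/0 (H0) depth=0
  Q 128.7.123.251: descend 100 ; hops seen [H0,H2] ; pick H2
  Q 128.0.0.2: descend 100 ; hops seen [H0,H2] ; pick H2
  Q 145.201.55.105: descend 10010001110010010011 ; hops seen [H0,H2,H4] ; pick H4
  + 251.164.0.0/16 (H1) depth=16
  + 253.6.64.0/24 (H2) depth=24
  + 145.0.0.0/8 (H0) depth=8
  Q 253.6.64.9: descend 111111010000011001000000 ; hops seen [H0,H2,H2] ; pick H2
  Q 253.6.64.78: descend 111111010000011001000000 ; hops seen [H0,H2,H2] ; pick H2
  Q 188.185.117.120: descend 10 ; hops seen [H0] ; pick H0
  Q 145.201.0.0: descend 100100011100100100 ; hops seen [H0,H2,H0,H4] ; pick H4
  + 253.6.64.0/22 (H3) depth=22
  + 145.201.0.0/16 (H3) depth=16
  Q 253.6.64.227: descend 1111110100000110010000001110 ; hops seen [H0,H3,H2,H0] ; pick H0
  + 145.201.48.0/20 (H3) depth=20
  Q 104.41.201.35: descend ε ; hops seen [H0] ; pick H0
  Q 251.164.6.175: descend 1111101110100100 ; hops seen [H0,H1] ; pick H1
  Q 145.201.0.0: descend 100100011100100100 ; hops seen [H0,H2,H0,H3] ; pick H3
  del 253.6.64.0/22 (clear depth 22)

== LOOKUPS ==
["H2","H0","H2","H2","H0","H2","H2","H4","H2","H2","H0","H4","H0","H0","H1","H3"]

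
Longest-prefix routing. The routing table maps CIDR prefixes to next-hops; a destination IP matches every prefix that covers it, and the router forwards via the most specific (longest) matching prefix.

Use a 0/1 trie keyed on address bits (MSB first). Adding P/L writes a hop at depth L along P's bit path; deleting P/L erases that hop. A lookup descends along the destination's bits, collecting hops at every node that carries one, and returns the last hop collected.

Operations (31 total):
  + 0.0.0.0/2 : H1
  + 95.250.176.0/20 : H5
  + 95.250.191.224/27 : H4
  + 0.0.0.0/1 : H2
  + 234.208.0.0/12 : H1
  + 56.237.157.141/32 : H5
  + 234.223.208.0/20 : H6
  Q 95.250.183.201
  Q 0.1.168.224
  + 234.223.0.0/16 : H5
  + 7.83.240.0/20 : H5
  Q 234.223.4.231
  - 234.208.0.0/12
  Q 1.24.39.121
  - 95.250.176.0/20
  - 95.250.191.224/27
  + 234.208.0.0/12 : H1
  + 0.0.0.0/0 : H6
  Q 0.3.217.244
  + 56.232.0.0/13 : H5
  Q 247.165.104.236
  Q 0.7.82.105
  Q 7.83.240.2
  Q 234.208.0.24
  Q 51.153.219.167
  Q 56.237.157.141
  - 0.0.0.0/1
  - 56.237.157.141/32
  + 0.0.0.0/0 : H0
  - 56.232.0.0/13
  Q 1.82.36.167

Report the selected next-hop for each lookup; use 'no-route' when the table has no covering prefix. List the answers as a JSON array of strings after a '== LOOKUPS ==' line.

Process each operation:
  + 0.0.0.0/2 (H1) depth=2
  + 95.250.176.0/20 (H5) depth=20
  + 95.250.191.224/27 (H4) depth=27
  + 0.0.0.0/1 (H2) depth=1
  + 234.208.0.0/12 (H1) depth=12
  + 56.237.157.141/32 (H5) depth=32
  + 234.223.208.0/20 (H6) depth=20
  lookup 95.250.183.201: bits 01011111111110101011 walk d0:-→d1:H2→d2:-→d3:-→d4:-→d5:-→d6:-→d7:-→d8:-→d9:-→d10:-→d11:-→d12:-→d13:-→d14:-→d15:-→d16:-→d17:-→d18:-→d19:-→d20:H5 -> H5
  lookup 0.1.168.224: bits 00 walk d0:-→d1:H2→d2:H1 -> H1
  + 234.223.0.0/16 (H5) depth=16
  + 7.83.240.0/20 (H5) depth=20
  lookup 234.223.4.231: bits 1110101011011111 walk d0:-→d1:-→d2:-→d3:-→d4:-→d5:-→d6:-→d7:-→d8:-→d9:-→d10:-→d11:-→d12:H1→d13:-→d14:-→d15:-→d16:H5 -> H5
  del 234.208.0.0/12 (clear depth 12)
  lookup 1.24.39.121: bits 00000 walk d0:-→d1:H2→d2:H1→d3:-→d4:-→d5:- -> H1
  del 95.250.176.0/20 (clear depth 20)
  del 95.250.191.224/27 (clear depth 27)
  + 234.208.0.0/12 (H1) depth=12
  + 0.0.0.0/0 (H6) depth=0
  lookup 0.3.217.244: bits 00000 walk d0:H6→d1:H2→d2:H1→d3:-→d4:-→d5:- -> H1
  + 56.232.0.0/13 (H5) depth=13
  lookup 247.165.104.236: bits 111 walk d0:H6→d1:-→d2:-→d3:- -> H6
  lookup 0.7.82.105: bits 00000 walk d0:H6→d1:H2→d2:H1→d3:-→d4:-→d5:- -> H1
  lookup 7.83.240.2: bits 00000111010100111111 walk d0:H6→d1:H2→d2:H1→d3:-→d4:-→d5:-→d6:-→d7:-→d8:-→d9:-→d10:-→d11:-→d12:-→d13:-→d14:-→d15:-→d16:-→d17:-→d18:-→d19:-→d20:H5 -> H5
  lookup 234.208.0.24: bits 111010101101 walk d0:H6→d1:-→d2:-→d3:-→d4:-→d5:-→d6:-→d7:-→d8:-→d9:-→d10:-→d11:-→d12:H1 -> H1
  lookup 51.153.219.167: bits 0011 walk d0:H6→d1:H2→d2:H1→d3:-→d4:- -> H1
  lookup 56.237.157.141: bits 00111000111011011001110110001101 walk d0:H6→d1:H2→d2:H1→d3:-→d4:-→d5:-→d6:-→d7:-→d8:-→d9:-→d10:-→d11:-→d12:-→d13:H5→d14:-→d15:-→d16:-→d17:-→d18:-→d19:-→d20:-→d21:-→d22:-→d23:-→d24:-→d25:-→d26:-→d27:-→d28:-→d29:-→d30:-→d31:-→d32:H5 -> H5
  del 0.0.0.0/1 (clear depth 1)
  del 56.237.157.141/32 (clear depth 32)
  + 0.0.0.0/0 (H0) depth=0
  del 56.232.0.0/13 (clear depth 13)
  lookup 1.82.36.167: bits 00000 walk d0:H0→d1:-→d2:H1→d3:-→d4:-→d5:- -> H1

== LOOKUPS ==
["H5","H1","H5","H1","H1","H6","H1","H5","H1","H1","H5","H1"]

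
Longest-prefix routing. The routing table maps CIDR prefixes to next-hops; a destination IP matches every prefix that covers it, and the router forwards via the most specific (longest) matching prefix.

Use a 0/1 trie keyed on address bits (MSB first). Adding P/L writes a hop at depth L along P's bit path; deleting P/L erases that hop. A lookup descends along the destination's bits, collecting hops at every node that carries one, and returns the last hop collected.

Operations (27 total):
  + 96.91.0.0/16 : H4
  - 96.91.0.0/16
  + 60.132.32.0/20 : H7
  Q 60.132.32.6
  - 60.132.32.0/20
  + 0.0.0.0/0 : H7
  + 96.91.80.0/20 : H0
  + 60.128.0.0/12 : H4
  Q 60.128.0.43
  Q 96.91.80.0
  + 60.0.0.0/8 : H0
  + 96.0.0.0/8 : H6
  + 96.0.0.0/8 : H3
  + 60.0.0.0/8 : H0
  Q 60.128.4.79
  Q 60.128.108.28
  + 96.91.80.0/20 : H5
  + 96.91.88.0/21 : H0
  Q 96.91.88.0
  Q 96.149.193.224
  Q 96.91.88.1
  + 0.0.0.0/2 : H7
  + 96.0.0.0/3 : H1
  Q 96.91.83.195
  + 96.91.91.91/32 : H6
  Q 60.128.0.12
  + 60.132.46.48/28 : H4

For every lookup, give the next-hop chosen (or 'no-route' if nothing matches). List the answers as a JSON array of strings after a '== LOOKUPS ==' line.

Process each operation:
  add 96.91.0.0/16 -> H4 at depth 16
  - 96.91.0.0/16 clear@16
  add 60.132.32.0/20 -> H7 at depth 20
  lookup 60.132.32.6: bits 00111100100001000010 walk d0:-→d1:-→d2:-→d3:-→d4:-→d5:-→d6:-→d7:-→d8:-→d9:-→d10:-→d11:-→d12:-→d13:-→d14:-→d15:-→d16:-→d17:-→d18:-→d19:-→d20:H7 -> H7
  - 60.132.32.0/20 clear@20
  add 0.0.0.0/0 -> H7 at depth 0
  add 96.91.80.0/20 -> H0 at depth 20
  add 60.128.0.0/12 -> H4 at depth 12
  lookup 60.128.0.43: bits 0011110010000 walk d0:H7→d1:-→d2:-→d3:-→d4:-→d5:-→d6:-→d7:-→d8:-→d9:-→d10:-→d11:-→d12:H4→d13:- -> H4
  lookup 96.91.80.0: bits 01100000010110110101 walk d0:H7→d1:-→d2:-→d3:-→d4:-→d5:-→d6:-→d7:-→d8:-→d9:-→d10:-→d11:-→d12:-→d13:-→d14:-→d15:-→d16:-→d17:-→d18:-→d19:-→d20:H0 -> H0
  add 60.0.0.0/8 -> H0 at depth 8
  add 96.0.0.0/8 -> H6 at depth 8
  add 96.0.0.0/8 -> H3 at depth 8
  add 60.0.0.0/8 -> H0 at depth 8
  lookup 60.128.4.79: bits 0011110010000 walk d0:H7→d1:-→d2:-→d3:-→d4:-→d5:-→d6:-→d7:-→d8:H0→d9:-→d10:-→d11:-→d12:H4→d13:- -> H4
  lookup 60.128.108.28: bits 0011110010000 walk d0:H7→d1:-→d2:-→d3:-→d4:-→d5:-→d6:-→d7:-→d8:H0→d9:-→d10:-→d11:-→d12:H4→d13:- -> H4
  add 96.91.80.0/20 -> H5 at depth 20
  add 96.91.88.0/21 -> H0 at depth 21
  lookup 96.91.88.0: bits 011000000101101101011 walk d0:H7→d1:-→d2:-→d3:-→d4:-→d5:-→d6:-→d7:-→d8:H3→d9:-→d10:-→d11:-→d12:-→d13:-→d14:-→d15:-→d16:-→d17:-→d18:-→d19:-→d20:H5→d21:H0 -> H0
  lookup 96.149.193.224: bits 01100000 walk d0:H7→d1:-→d2:-→d3:-→d4:-→d5:-→d6:-→d7:-→d8:H3 -> H3
  lookup 96.91.88.1: bits 011000000101101101011 walk d0:H7→d1:-→d2:-→d3:-→d4:-→d5:-→d6:-→d7:-→d8:H3→d9:-→d10:-→d11:-→d12:-→d13:-→d14:-→d15:-→d16:-→d17:-→d18:-→d19:-→d20:H5→d21:H0 -> H0
  add 0.0.0.0/2 -> H7 at depth 2
  add 96.0.0.0/3 -> H1 at depth 3
  lookup 96.91.83.195: bits 01100000010110110101 walk d0:H7→d1:-→d2:-→d3:H1→d4:-→d5:-→d6:-→d7:-→d8:H3→d9:-→d10:-→d11:-→d12:-→d13:-→d14:-→d15:-→d16:-→d17:-→d18:-→d19:-→d20:H5 -> H5
  add 96.91.91.91/32 -> H6 at depth 32
  lookup 60.128.0.12: bits 0011110010000 walk d0:H7→d1:-→d2:H7→d3:-→d4:-→d5:-→d6:-→d7:-→d8:H0→d9:-→d10:-→d11:-→d12:H4→d13:- -> H4
  add 60.132.46.48/28 -> H4 at depth 28

== LOOKUPS ==
["H7","H4","H0","H4","H4","H0","H3","H0","H5","H4"]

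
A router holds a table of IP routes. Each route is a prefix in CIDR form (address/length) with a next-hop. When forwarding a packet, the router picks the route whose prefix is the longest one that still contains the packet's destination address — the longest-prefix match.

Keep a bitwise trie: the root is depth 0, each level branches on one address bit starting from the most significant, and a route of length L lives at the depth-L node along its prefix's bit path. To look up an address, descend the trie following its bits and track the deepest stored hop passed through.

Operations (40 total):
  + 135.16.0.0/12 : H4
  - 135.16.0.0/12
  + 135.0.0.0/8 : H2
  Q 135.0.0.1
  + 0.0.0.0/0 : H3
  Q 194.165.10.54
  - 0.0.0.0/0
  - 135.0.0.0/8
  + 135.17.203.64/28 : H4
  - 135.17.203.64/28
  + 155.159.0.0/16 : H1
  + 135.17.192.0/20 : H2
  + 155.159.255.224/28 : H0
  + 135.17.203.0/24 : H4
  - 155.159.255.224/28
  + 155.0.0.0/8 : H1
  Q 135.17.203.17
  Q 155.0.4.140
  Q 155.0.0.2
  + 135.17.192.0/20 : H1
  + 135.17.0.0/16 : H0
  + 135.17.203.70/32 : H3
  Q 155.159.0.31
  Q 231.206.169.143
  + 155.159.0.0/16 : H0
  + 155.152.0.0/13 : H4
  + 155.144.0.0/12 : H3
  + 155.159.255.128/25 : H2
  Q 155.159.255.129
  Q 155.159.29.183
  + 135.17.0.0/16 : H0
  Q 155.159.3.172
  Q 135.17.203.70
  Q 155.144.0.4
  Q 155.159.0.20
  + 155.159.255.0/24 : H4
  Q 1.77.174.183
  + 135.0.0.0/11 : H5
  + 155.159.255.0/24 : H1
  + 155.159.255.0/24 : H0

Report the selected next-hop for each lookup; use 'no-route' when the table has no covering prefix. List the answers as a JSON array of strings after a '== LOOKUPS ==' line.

Trace:
  + 135.16.0.0/12 (H4) depth=12
  - 135.16.0.0/12 clear@12
  + 135.0.0.0/8 (H2) depth=8
  ? 135.0.0.1  path d0:-→d1:-→d2:-→d3:-→d4:-→d5:-→d6:-→d7:-→d8:H2→d9:-→d10:-→d11:-  best=H2
  + 0.0.0.0/0 (H3) depth=0
  ? 194.165.10.54  path d0:H3→d1:-  best=H3
  - 0.0.0.0/0 clear@0
  - 135.0.0.0/8 clear@8
  + 135.17.203.64/28 (H4) depth=28
  - 135.17.203.64/28 clear@28
  + 155.159.0.0/16 (H1) depth=16
  + 135.17.192.0/20 (H2) depth=20
  + 155.159.255.224/28 (H0) depth=28
  + 135.17.203.0/24 (H4) depth=24
  - 155.159.255.224/28 clear@28
  + 155.0.0.0/8 (H1) depth=8
  ? 135.17.203.17  path d0:-→d1:-→d2:-→d3:-→d4:-→d5:-→d6:-→d7:-→d8:-→d9:-→d10:-→d11:-→d12:-→d13:-→d14:-→d15:-→d16:-→d17:-→d18:-→d19:-→d20:H2→d21:-→d22:-→d23:-→d24:H4→d25:-  best=H4
  ? 155.0.4.140  path d0:-→d1:-→d2:-→d3:-→d4:-→d5:-→d6:-→d7:-→d8:H1  best=H1
  ? 155.0.0.2  path d0:-→d1:-→d2:-→d3:-→d4:-→d5:-→d6:-→d7:-→d8:H1  best=H1
  + 135.17.192.0/20 (H1) depth=20
  + 135.17.0.0/16 (H0) depth=16
  + 135.17.203.70/32 (H3) depth=32
  ? 155.159.0.31  path d0:-→d1:-→d2:-→d3:-→d4:-→d5:-→d6:-→d7:-→d8:H1→d9:-→d10:-→d11:-→d12:-→d13:-→d14:-→d15:-→d16:H1  best=H1
  ? 231.206.169.143  path d0:-→d1:-  best=no-route
  + 155.159.0.0/16 (H0) depth=16
  + 155.152.0.0/13 (H4) depth=13
  + 155.144.0.0/12 (H3) depth=12
  + 155.159.255.128/25 (H2) depth=25
  ? 155.159.255.129  path d0:-→d1:-→d2:-→d3:-→d4:-→d5:-→d6:-→d7:-→d8:H1→d9:-→d10:-→d11:-→d12:H3→d13:H4→d14:-→d15:-→d16:H0→d17:-→d18:-→d19:-→d20:-→d21:-→d22:-→d23:-→d24:-→d25:H2  best=H2
  ? 155.159.29.183  path d0:-→d1:-→d2:-→d3:-→d4:-→d5:-→d6:-→d7:-→d8:H1→d9:-→d10:-→d11:-→d12:H3→d13:H4→d14:-→d15:-→d16:H0  best=H0
  + 135.17.0.0/16 (H0) depth=16
  ? 155.159.3.172  path d0:-→d1:-→d2:-→d3:-→d4:-→d5:-→d6:-→d7:-→d8:H1→d9:-→d10:-→d11:-→d12:H3→d13:H4→d14:-→d15:-→d16:H0  best=H0
  ? 135.17.203.70  path d0:-→d1:-→d2:-→d3:-→d4:-→d5:-→d6:-→d7:-→d8:-→d9:-→d10:-→d11:-→d12:-→d13:-→d14:-→d15:-→d16:H0→d17:-→d18:-→d19:-→d20:H1→d21:-→d22:-→d23:-→d24:H4→d25:-→d26:-→d27:-→d28:-→d29:-→d30:-→d31:-→d32:H3  best=H3
  ? 155.144.0.4  path d0:-→d1:-→d2:-→d3:-→d4:-→d5:-→d6:-→d7:-→d8:H1→d9:-→d10:-→d11:-→d12:H3  best=H3
  ? 155.159.0.20  path d0:-→d1:-→d2:-→d3:-→d4:-→d5:-→d6:-→d7:-→d8:H1→d9:-→d10:-→d11:-→d12:H3→d13:H4→d14:-→d15:-→d16:H0  best=H0
  + 155.159.255.0/24 (H4) depth=24
  ? 1.77.174.183  path d0:-  best=no-route
  + 135.0.0.0/11 (H5) depth=11
  + 155.159.255.0/24 (H1) depth=24
  + 155.159.255.0/24 (H0) depth=24

== LOOKUPS ==
["H2","H3","H4","H1","H1","H1","no-route","H2","H0","H0","H3","H3","H0","no-route"]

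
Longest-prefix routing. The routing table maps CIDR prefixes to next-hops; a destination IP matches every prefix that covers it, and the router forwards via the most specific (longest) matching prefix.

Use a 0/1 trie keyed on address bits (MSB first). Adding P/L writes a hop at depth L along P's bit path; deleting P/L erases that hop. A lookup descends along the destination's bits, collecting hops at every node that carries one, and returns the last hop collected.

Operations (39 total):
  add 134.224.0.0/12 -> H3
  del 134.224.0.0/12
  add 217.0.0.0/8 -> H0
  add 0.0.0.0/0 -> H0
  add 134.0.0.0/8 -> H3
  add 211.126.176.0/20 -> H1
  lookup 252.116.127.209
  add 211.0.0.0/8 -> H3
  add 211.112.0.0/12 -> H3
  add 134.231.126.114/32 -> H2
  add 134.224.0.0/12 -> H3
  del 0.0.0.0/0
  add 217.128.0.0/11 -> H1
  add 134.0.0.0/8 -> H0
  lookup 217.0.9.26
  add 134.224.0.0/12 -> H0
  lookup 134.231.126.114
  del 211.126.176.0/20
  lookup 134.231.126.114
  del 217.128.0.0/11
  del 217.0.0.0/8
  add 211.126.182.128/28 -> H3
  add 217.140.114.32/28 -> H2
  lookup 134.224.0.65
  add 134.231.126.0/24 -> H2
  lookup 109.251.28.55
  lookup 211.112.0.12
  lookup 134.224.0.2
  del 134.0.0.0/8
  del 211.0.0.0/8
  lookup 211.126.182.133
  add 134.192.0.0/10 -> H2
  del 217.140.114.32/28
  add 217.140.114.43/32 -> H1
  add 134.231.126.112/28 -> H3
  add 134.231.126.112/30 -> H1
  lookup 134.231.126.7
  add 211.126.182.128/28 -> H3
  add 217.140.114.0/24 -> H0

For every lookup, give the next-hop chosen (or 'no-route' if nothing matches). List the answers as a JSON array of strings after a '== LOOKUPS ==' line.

Process each operation:
  add 134.224.0.0/12 -> H3 at depth 12
  del 134.224.0.0/12 (clear depth 12)
  add 217.0.0.0/8 -> H0 at depth 8
  add 0.0.0.0/0 -> H0 at depth 0
  add 134.0.0.0/8 -> H3 at depth 8
  add 211.126.176.0/20 -> H1 at depth 20
  ? 252.116.127.209  path d0:H0→d1:-→d2:-  best=H0
  add 211.0.0.0/8 -> H3 at depth 8
  add 211.112.0.0/12 -> H3 at depth 12
  add 134.231.126.114/32 -> H2 at depth 32
  add 134.224.0.0/12 -> H3 at depth 12
  del 0.0.0.0/0 (clear depth 0)
  add 217.128.0.0/11 -> H1 at depth 11
  add 134.0.0.0/8 -> H0 at depth 8
  ? 217.0.9.26  path d0:-→d1:-→d2:-→d3:-→d4:-→d5:-→d6:-→d7:-→d8:H0  best=H0
  add 134.224.0.0/12 -> H0 at depth 12
  ? 134.231.126.114  path d0:-→d1:-→d2:-→d3:-→d4:-→d5:-→d6:-→d7:-→d8:H0→d9:-→d10:-→d11:-→d12:H0→d13:-→d14:-→d15:-→d16:-→d17:-→d18:-→d19:-→d20:-→d21:-→d22:-→d23:-→d24:-→d25:-→d26:-→d27:-→d28:-→d29:-→d30:-→d31:-→d32:H2  best=H2
  del 211.126.176.0/20 (clear depth 20)
  ? 134.231.126.114  path d0:-→d1:-→d2:-→d3:-→d4:-→d5:-→d6:-→d7:-→d8:H0→d9:-→d10:-→d11:-→d12:H0→d13:-→d14:-→d15:-→d16:-→d17:-→d18:-→d19:-→d20:-→d21:-→d22:-→d23:-→d24:-→d25:-→d26:-→d27:-→d28:-→d29:-→d30:-→d31:-→d32:H2  best=H2
  del 217.128.0.0/11 (clear depth 11)
  del 217.0.0.0/8 (clear depth 8)
  add 211.126.182.128/28 -> H3 at depth 28
  add 217.140.114.32/28 -> H2 at depth 28
  ? 134.224.0.65  path d0:-→d1:-→d2:-→d3:-→d4:-→d5:-→d6:-→d7:-→d8:H0→d9:-→d10:-→d11:-→d12:H0→d13:-  best=H0
  add 134.231.126.0/24 -> H2 at depth 24
  ? 109.251.28.55  path d0:-  best=no-route
  ? 211.112.0.12  path d0:-→d1:-→d2:-→d3:-→d4:-→d5:-→d6:-→d7:-→d8:H3→d9:-→d10:-→d11:-→d12:H3  best=H3
  ? 134.224.0.2  path d0:-→d1:-→d2:-→d3:-→d4:-→d5:-→d6:-→d7:-→d8:H0→d9:-→d10:-→d11:-→d12:H0→d13:-  best=H0
  del 134.0.0.0/8 (clear depth 8)
  del 211.0.0.0/8 (clear depth 8)
  ? 211.126.182.133  path d0:-→d1:-→d2:-→d3:-→d4:-→d5:-→d6:-→d7:-→d8:-→d9:-→d10:-→d11:-→d12:H3→d13:-→d14:-→d15:-→d16:-→d17:-→d18:-→d19:-→d20:-→d21:-→d22:-→d23:-→d24:-→d25:-→d26:-→d27:-→d28:H3  best=H3
  add 134.192.0.0/10 -> H2 at depth 10
  del 217.140.114.32/28 (clear depth 28)
  add 217.140.114.43/32 -> H1 at depth 32
  add 134.231.126.112/28 -> H3 at depth 28
  add 134.231.126.112/30 -> H1 at depth 30
  ? 134.231.126.7  path d0:-→d1:-→d2:-→d3:-→d4:-→d5:-→d6:-→d7:-→d8:-→d9:-→d10:H2→d11:-→d12:H0→d13:-→d14:-→d15:-→d16:-→d17:-→d18:-→d19:-→d20:-→d21:-→d22:-→d23:-→d24:H2→d25:-  best=H2
  add 211.126.182.128/28 -> H3 at depth 28
  add 217.140.114.0/24 -> H0 at depth 24

== LOOKUPS ==
["H0","H0","H2","H2","H0","no-route","H3","H0","H3","H2"]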